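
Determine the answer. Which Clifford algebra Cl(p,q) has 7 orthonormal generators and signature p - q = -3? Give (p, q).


We need p + q = 7 and p - q = -3.
Adding: 2p = 7 + (-3) = 4, so p = 2.
Then q = 7 - 2 = 5.
(p, q) = (2, 5)


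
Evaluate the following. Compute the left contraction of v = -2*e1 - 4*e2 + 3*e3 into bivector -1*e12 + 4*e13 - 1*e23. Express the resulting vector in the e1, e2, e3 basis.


Left contraction v _| B = <vB>_1 (grade-1 part of the geometric product vB).
Using e1_|e12 = e2, e2_|e12 = -e1, e1_|e13 = e3, e3_|e13 = -e1, e2_|e23 = e3, e3_|e23 = -e2:
e1 coeff: -v2*b12 - v3*b13 = -(-4)*(-1) - (3)*(4) = -16
e2 coeff: v1*b12 - v3*b23 = (-2)*(-1) - (3)*(-1) = 5
e3 coeff: v1*b13 + v2*b23 = (-2)*(4) + (-4)*(-1) = -4
v _| B = -16*e1 + 5*e2 - 4*e3


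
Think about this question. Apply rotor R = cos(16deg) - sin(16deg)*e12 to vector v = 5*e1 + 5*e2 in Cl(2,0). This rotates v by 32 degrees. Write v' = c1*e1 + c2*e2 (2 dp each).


Rotor R = cos(16deg) - sin(16deg)*e12
Rotation angle theta = 2 * 16 = 32 degrees
v' = R*v*~R rotates v by theta.
cos(32deg) = 0.8480, sin(32deg) = 0.5299
v'_1 = 5*cos(32deg) - 5*sin(32deg)
= 5*0.8480 - 5*0.5299
= 1.59
v'_2 = 5*sin(32deg) + 5*cos(32deg)
= 5*0.5299 + 5*0.8480
= 6.89
v' = 1.59*e1 + 6.89*e2


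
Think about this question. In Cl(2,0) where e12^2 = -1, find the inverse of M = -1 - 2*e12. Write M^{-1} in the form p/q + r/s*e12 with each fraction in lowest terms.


M = -1 - 2*e12, where e12^2 = -1.
Since M commutes with its reverse ~M = a - b*e12, M * ~M = a^2 - b^2*e12^2 = a^2 + b^2.
So M^{-1} = ~M / (a^2 + b^2) = (a - b*e12)/(a^2 + b^2).
a^2 + b^2 = 1 + 4 = 5
Scalar part = -1/5 = -1/5
Bivector coeff = 2/5 = 2/5
M^{-1} = -1/5 + 2/5*e12


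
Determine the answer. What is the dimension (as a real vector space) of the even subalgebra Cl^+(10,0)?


Even subalgebra dimension = 2^(n-1)
n = 10 + 0 = 10
2^(10 - 1) = 2^9 = 512
Verification: sum of C(10,k) for even k = 1 + 45 + 210 + 210 + 45 + 1 = 512
Result = 512


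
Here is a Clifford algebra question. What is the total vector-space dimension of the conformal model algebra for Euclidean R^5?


The conformal model of R^5 uses Cl(6,1): the 5 Euclidean generators plus two extra orthogonal generators e+ (e+^2 = +1) and e- (e-^2 = -1), from which the null vectors e0, einf are built.
Number of generators m = 5 + 2 = 7.
dim Cl(p,q) = 2^m = 2^7 = 128


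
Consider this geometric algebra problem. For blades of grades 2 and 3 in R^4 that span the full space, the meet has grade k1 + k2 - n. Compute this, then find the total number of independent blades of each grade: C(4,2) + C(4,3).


Meet grade = grade(A) + grade(B) - n
= 2 + 3 - 4 = 1
C(4,2) = 6
C(4,3) = 4
dim_A + dim_B = 6 + 4 = 10


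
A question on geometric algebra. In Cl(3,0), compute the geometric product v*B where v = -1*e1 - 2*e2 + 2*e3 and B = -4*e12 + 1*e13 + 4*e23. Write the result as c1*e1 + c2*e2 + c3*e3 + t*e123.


vB has grade-1 (vector) and grade-3 (trivector) parts: vB = (v _| B) + (v ^ B).
Vector part <vB>_1:
  e1: -v2*b12 - v3*b13 = -(-2)*(-4) - (2)*(1) = -10
  e2: v1*b12 - v3*b23 = (-1)*(-4) - (2)*(4) = -4
  e3: v1*b13 + v2*b23 = (-1)*(1) + (-2)*(4) = -9
Trivector part <vB>_3:
  e123: v1*b23 - v2*b13 + v3*b12 = (-1)*(4) - (-2)*(1) + (2)*(-4) = -10
vB = -10*e1 - 4*e2 - 9*e3 - 10*e123


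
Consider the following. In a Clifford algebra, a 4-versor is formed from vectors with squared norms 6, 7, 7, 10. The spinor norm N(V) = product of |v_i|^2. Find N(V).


Spinor norm N(V) = |v1|^2 * |v2|^2 * ... * |v4|^2
= 6 * 7 * 7 * 10
Running product: 6, 42, 294, 2940
N(V) = 2940


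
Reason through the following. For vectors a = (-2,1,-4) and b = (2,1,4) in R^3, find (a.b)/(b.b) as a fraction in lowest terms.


Projection coefficient = (a . b) / (b . b)
a . b = (-2)*2 + 1*1 + (-4)*4
= -4 + 1 + (-16) = -19
b . b = 2^2 + 1^2 + 4^2
= 4 + 1 + 16 = 21
Coefficient = -19/21
In lowest terms: -19/21


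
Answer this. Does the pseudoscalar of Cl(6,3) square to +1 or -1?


The pseudoscalar I = e1...e_n (product of all n generators) of Cl(p,q) satisfies I^2 = (-1)^(q + n(n-1)/2).
p = 6, q = 3, n = p + q = 9
n(n-1)/2 = 9 * 8 / 2 = 36
Exponent = q + n(n-1)/2 = 3 + 36 = 39
I^2 = (-1)^39 = -1


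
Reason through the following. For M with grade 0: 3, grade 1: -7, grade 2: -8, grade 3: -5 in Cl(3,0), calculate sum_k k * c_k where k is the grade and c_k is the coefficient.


Grade-weighted sum = sum of grade_k * coefficient_k
0*3 = 0
1*(-7) = -7
2*(-8) = -16
3*(-5) = -15
Total = 0 + (-7) + (-16) + (-15) = -38


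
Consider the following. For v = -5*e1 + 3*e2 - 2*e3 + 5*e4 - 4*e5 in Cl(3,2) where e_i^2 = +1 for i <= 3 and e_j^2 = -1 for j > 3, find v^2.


v^2 = sum of c_i^2 * e_i^2
Positive signature terms (e_i^2 = +1): (-5)^2 + 3^2 + (-2)^2 = 38
Negative signature terms (e_j^2 = -1): 5^2 + (-4)^2 = 41
v^2 = 38 - 41 = -3


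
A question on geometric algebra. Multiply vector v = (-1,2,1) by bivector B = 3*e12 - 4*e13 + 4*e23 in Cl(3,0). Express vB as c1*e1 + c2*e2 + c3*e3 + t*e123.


vB has grade-1 (vector) and grade-3 (trivector) parts: vB = (v _| B) + (v ^ B).
Vector part <vB>_1:
  e1: -v2*b12 - v3*b13 = -(2)*(3) - (1)*(-4) = -2
  e2: v1*b12 - v3*b23 = (-1)*(3) - (1)*(4) = -7
  e3: v1*b13 + v2*b23 = (-1)*(-4) + (2)*(4) = 12
Trivector part <vB>_3:
  e123: v1*b23 - v2*b13 + v3*b12 = (-1)*(4) - (2)*(-4) + (1)*(3) = 7
vB = -2*e1 - 7*e2 + 12*e3 + 7*e123


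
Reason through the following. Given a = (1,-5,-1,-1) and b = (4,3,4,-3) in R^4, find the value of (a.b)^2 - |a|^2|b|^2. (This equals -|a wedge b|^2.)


a . b = 1*4 + (-5)*3 + (-1)*4 + (-1)*(-3)
= 4 + (-15) + (-4) + 3 = -12
|a|^2 = 1^2 + (-5)^2 + (-1)^2 + (-1)^2 = 28
|b|^2 = 4^2 + 3^2 + 4^2 + (-3)^2 = 50
(a.b)^2 = (-12)^2 = 144
|a|^2 * |b|^2 = 28 * 50 = 1400
Result = 144 - 1400 = -1256


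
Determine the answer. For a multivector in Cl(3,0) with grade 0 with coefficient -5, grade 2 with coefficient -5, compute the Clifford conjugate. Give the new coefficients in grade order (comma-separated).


Clifford conjugate sign for grade k: (-1)^(k(k+1)/2)
Grade 0: (-1)^(0*1/2) = (-1)^0 = 1, coeff -5 -> -5
Grade 2: (-1)^(2*3/2) = (-1)^3 = -1, coeff -5 -> 5
Conjugated coefficients: -5, 5


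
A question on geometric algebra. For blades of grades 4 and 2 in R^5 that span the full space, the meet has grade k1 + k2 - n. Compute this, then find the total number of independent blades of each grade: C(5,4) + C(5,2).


Meet grade = grade(A) + grade(B) - n
= 4 + 2 - 5 = 1
C(5,4) = 5
C(5,2) = 10
dim_A + dim_B = 5 + 10 = 15


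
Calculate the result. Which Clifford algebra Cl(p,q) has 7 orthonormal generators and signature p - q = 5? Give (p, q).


We need p + q = 7 and p - q = 5.
Adding: 2p = 7 + 5 = 12, so p = 6.
Then q = 7 - 6 = 1.
(p, q) = (6, 1)


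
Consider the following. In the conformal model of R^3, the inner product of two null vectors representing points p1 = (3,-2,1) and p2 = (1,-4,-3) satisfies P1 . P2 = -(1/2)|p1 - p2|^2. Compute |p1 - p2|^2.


p1 - p2 = (2, 2, 4)
|p1 - p2|^2 = 2^2 + 2^2 + 4^2
= 4 + 4 + 16
= 24


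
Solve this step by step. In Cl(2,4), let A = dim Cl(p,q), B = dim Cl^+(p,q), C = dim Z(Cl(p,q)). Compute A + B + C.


n = 2 + 4 = 6
Total dim = 2^6 = 64
Even subalgebra dim = 2^5 = 32
n is even, so center dim = 1
Sum = 64 + 32 + 1 = 97


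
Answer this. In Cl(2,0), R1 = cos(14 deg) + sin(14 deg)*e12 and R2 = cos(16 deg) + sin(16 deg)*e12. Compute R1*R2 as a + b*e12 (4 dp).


Same-plane rotors commute and their half-angles add:
R1*R2 = cos(a1 + a2) + sin(a1 + a2)*e12.
a1 + a2 = 14 + 16 = 30 deg
cos(30 deg) = 0.8660
sin(30 deg) = 0.5000
R1*R2 = 0.8660 + 0.5000*e12


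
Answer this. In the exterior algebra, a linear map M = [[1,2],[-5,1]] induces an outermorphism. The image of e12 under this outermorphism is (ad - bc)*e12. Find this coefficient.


The outermorphism of a linear map f sends e1^e2 to f(e1)^f(e2).
f(e1) = 1*e1 - 5*e2
f(e2) = 2*e1 + 1*e2
f(e1) ^ f(e2) = (1*e1 - 5*e2) ^ (2*e1 + 1*e2)
= 1*1*e12 + (-5)*2*e21
= (1 - (-10))*e12
= 11*e12
Coefficient = 11


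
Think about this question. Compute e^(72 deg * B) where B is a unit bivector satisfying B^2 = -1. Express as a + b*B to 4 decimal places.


For a unit bivector B with B^2 = -1, the exponential series gives
e^(theta*B) = cos(theta) + sin(theta)*B (the GA analogue of Euler's formula).
theta = 72 degrees = 1.256637 rad
cos(72 deg) = 0.3090
sin(72 deg) = 0.9511
exp(theta*B) = 0.3090 + 0.9511*B


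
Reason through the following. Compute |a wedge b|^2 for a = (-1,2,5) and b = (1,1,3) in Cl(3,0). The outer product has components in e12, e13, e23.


a wedge b = (a1*b2 - a2*b1)*e12 + (a1*b3 - a3*b1)*e13 + (a2*b3 - a3*b2)*e23
e12 coeff: (-1)*1 - 2*1 = -1 - 2 = -3
e13 coeff: (-1)*3 - 5*1 = -3 - 5 = -8
e23 coeff: 2*3 - 5*1 = 6 - 5 = 1
|a wedge b|^2 = (-3)^2 + (-8)^2 + 1^2
= 9 + 64 + 1
= 74


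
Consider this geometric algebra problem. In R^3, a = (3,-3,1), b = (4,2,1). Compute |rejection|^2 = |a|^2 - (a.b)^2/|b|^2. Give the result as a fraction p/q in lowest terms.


|a|^2 = 3^2 + (-3)^2 + 1^2 = 19
|b|^2 = 4^2 + 2^2 + 1^2 = 21
a . b = 3*4 + (-3)*2 + 1*1 = 7
(a.b)^2 = 7^2 = 49
|rej|^2 = 19 - 49/21
= (399 - 49)/21
= 350/21
In lowest terms: 50/3


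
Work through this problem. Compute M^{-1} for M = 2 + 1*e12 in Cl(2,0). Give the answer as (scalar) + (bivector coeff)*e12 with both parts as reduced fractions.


M = 2 + 1*e12, where e12^2 = -1.
Since M commutes with its reverse ~M = a - b*e12, M * ~M = a^2 - b^2*e12^2 = a^2 + b^2.
So M^{-1} = ~M / (a^2 + b^2) = (a - b*e12)/(a^2 + b^2).
a^2 + b^2 = 4 + 1 = 5
Scalar part = 2/5 = 2/5
Bivector coeff = -1/5 = -1/5
M^{-1} = 2/5 - 1/5*e12


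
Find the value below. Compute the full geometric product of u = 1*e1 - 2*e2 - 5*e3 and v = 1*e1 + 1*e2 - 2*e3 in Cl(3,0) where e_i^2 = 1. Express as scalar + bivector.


In Cl(3,0): e_i^2 = 1, e_ie_j = -e_je_i for i != j.
Scalar part = u . v = 1*1 + (-2)*1 + (-5)*(-2)
= 1 + (-2) + 10 = 9
e12 coeff = 1*1 - (-2)*1 = 1 - (-2) = 3
e13 coeff = 1*(-2) - (-5)*1 = -2 - (-5) = 3
e23 coeff = (-2)*(-2) - (-5)*1 = 4 - (-5) = 9
uv = 9 + 3*e12 + 3*e13 + 9*e23


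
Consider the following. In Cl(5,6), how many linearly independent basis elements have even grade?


Even subalgebra dimension = 2^(n-1)
n = 5 + 6 = 11
2^(11 - 1) = 2^10 = 1024
Verification: sum of C(11,k) for even k = 1 + 55 + 330 + 462 + 165 + 11 = 1024
Result = 1024


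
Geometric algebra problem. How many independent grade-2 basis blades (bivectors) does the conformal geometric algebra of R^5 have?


The conformal model of R^5 uses Cl(6,1) with m = 5 + 2 = 7 generators.
Number of grade-2 blades = C(m, 2) = C(7, 2)
= 7*6/2 = 21


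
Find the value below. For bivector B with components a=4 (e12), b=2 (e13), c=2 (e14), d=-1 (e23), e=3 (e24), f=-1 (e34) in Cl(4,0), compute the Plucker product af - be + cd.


Plucker relation: af - be + cd
a*f = 4*(-1) = -4
b*e = 2*3 = 6
c*d = 2*(-1) = -2
af - be + cd = -4 - 6 + (-2)
= -12


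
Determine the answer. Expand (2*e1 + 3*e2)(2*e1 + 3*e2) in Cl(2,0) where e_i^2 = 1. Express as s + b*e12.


Expand: (2*e1 + 3*e2)(2*e1 + 3*e2)
= 2*2*e1e1 + 2*3*e1e2 + 3*2*e2e1 + 3*3*e2e2
Using e1^2 = e2^2 = 1, e2e1 = -e1e2:
Scalar part s = 2*2 + 3*3 = 4 + 9 = 13
Bivector part b = 2*3 - 3*2 = 6 - 6 = 0
uv = 13 + 0*e12


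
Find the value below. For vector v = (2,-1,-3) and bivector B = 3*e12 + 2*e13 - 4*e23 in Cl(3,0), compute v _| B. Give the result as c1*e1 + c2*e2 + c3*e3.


Left contraction v _| B = <vB>_1 (grade-1 part of the geometric product vB).
Using e1_|e12 = e2, e2_|e12 = -e1, e1_|e13 = e3, e3_|e13 = -e1, e2_|e23 = e3, e3_|e23 = -e2:
e1 coeff: -v2*b12 - v3*b13 = -(-1)*(3) - (-3)*(2) = 9
e2 coeff: v1*b12 - v3*b23 = (2)*(3) - (-3)*(-4) = -6
e3 coeff: v1*b13 + v2*b23 = (2)*(2) + (-1)*(-4) = 8
v _| B = 9*e1 - 6*e2 + 8*e3


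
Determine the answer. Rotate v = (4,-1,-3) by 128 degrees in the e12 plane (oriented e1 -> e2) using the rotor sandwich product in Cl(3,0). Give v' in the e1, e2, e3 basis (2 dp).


Rotor R = cos(64deg) - sin(64deg)*e12
Rotation angle theta = 2 * 64 = 128 degrees in the e12 plane (e1 -> e2).
The component perpendicular to the plane (e3) is invariant: v'_3 = v3 = -3.00
cos(128deg) = -0.6157, sin(128deg) = 0.7880
v'_1 = v1*cos(theta) - v2*sin(theta) = 4*(-0.6157) - (-1)*0.7880 = -1.67
v'_2 = v1*sin(theta) + v2*cos(theta) = 4*0.7880 + (-1)*(-0.6157) = 3.77
v' = -1.67*e1 + 3.77*e2 - 3.00*e3


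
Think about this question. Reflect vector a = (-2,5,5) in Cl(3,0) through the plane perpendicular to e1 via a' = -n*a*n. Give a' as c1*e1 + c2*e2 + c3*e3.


Reflection formula: a' = -n*a*n, with n = e1 (unit vector, n^2 = 1).
For reflection through hyperplane perp to e1:
The component along e1 flips sign, others stay.
a = (-2, 5, 5)
a' = (2, 5, 5)
a' = 2*e1 + 5*e2 + 5*e3


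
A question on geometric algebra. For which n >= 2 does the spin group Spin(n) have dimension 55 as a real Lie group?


dim Spin(n) = dim so(n) = n(n-1)/2.
Solve n(n-1)/2 = 55, i.e. n^2 - n - 110 = 0.
Discriminant = 1 + 8*55 = 441
n = (1 + sqrt(441))/2 = (1 + 21)/2 = 11


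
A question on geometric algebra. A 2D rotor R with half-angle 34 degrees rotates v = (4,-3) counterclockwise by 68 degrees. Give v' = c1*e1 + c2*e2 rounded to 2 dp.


Rotor R = cos(34deg) - sin(34deg)*e12
Rotation angle theta = 2 * 34 = 68 degrees
v' = R*v*~R rotates v by theta.
cos(68deg) = 0.3746, sin(68deg) = 0.9272
v'_1 = 4*cos(68deg) - (-3)*sin(68deg)
= 4*0.3746 - (-3)*0.9272
= 4.28
v'_2 = 4*sin(68deg) + (-3)*cos(68deg)
= 4*0.9272 + (-3)*0.3746
= 2.58
v' = 4.28*e1 + 2.58*e2


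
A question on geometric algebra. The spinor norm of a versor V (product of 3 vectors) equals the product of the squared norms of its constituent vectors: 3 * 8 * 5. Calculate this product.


Spinor norm N(V) = |v1|^2 * |v2|^2 * ... * |v3|^2
= 3 * 8 * 5
Running product: 3, 24, 120
N(V) = 120


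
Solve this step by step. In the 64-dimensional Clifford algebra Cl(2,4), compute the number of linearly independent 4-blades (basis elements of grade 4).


Number of grade-k basis blades in Cl(p,q) with n = p + q is C(n, k).
n = 2 + 4 = 6
C(6, 4) = 6! / (4! * 2!)
= 720 / (24 * 2)
= 15


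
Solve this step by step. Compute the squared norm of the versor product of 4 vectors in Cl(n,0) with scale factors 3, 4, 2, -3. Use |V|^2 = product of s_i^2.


Each vector v_i has |v_i|^2 = s_i^2
Squared scales: 3^2 = 9, 4^2 = 16, 2^2 = 4, (-3)^2 = 9
|V|^2 = 9 * 16 * 4 * 9
= 5184


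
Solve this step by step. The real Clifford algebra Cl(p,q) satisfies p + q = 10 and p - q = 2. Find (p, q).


We need p + q = 10 and p - q = 2.
Adding: 2p = 10 + 2 = 12, so p = 6.
Then q = 10 - 6 = 4.
(p, q) = (6, 4)


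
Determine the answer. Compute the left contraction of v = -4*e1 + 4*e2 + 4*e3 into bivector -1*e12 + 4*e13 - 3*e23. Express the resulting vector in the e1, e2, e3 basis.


Left contraction v _| B = <vB>_1 (grade-1 part of the geometric product vB).
Using e1_|e12 = e2, e2_|e12 = -e1, e1_|e13 = e3, e3_|e13 = -e1, e2_|e23 = e3, e3_|e23 = -e2:
e1 coeff: -v2*b12 - v3*b13 = -(4)*(-1) - (4)*(4) = -12
e2 coeff: v1*b12 - v3*b23 = (-4)*(-1) - (4)*(-3) = 16
e3 coeff: v1*b13 + v2*b23 = (-4)*(4) + (4)*(-3) = -28
v _| B = -12*e1 + 16*e2 - 28*e3


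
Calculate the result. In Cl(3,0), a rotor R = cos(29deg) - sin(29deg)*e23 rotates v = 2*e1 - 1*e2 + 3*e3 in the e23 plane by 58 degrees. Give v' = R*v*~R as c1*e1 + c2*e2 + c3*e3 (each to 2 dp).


Rotor R = cos(29deg) - sin(29deg)*e23
Rotation angle theta = 2 * 29 = 58 degrees in the e23 plane (e2 -> e3).
The component perpendicular to the plane (e1) is invariant: v'_1 = v1 = 2.00
cos(58deg) = 0.5299, sin(58deg) = 0.8480
v'_2 = v2*cos(theta) - v3*sin(theta) = -1*0.5299 - 3*0.8480 = -3.07
v'_3 = v2*sin(theta) + v3*cos(theta) = -1*0.8480 + 3*0.5299 = 0.74
v' = 2.00*e1 - 3.07*e2 + 0.74*e3


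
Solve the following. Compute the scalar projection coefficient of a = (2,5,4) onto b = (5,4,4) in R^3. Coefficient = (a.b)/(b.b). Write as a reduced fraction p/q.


Projection coefficient = (a . b) / (b . b)
a . b = 2*5 + 5*4 + 4*4
= 10 + 20 + 16 = 46
b . b = 5^2 + 4^2 + 4^2
= 25 + 16 + 16 = 57
Coefficient = 46/57
In lowest terms: 46/57


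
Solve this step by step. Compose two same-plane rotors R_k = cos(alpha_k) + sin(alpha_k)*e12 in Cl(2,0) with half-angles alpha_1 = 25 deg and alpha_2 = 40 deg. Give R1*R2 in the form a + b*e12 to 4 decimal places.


Same-plane rotors commute and their half-angles add:
R1*R2 = cos(a1 + a2) + sin(a1 + a2)*e12.
a1 + a2 = 25 + 40 = 65 deg
cos(65 deg) = 0.4226
sin(65 deg) = 0.9063
R1*R2 = 0.4226 + 0.9063*e12


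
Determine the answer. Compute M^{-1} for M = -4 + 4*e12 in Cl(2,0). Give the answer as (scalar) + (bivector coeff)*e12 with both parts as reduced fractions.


M = -4 + 4*e12, where e12^2 = -1.
Since M commutes with its reverse ~M = a - b*e12, M * ~M = a^2 - b^2*e12^2 = a^2 + b^2.
So M^{-1} = ~M / (a^2 + b^2) = (a - b*e12)/(a^2 + b^2).
a^2 + b^2 = 16 + 16 = 32
Scalar part = -4/32 = -1/8
Bivector coeff = -4/32 = -1/8
M^{-1} = -1/8 - 1/8*e12


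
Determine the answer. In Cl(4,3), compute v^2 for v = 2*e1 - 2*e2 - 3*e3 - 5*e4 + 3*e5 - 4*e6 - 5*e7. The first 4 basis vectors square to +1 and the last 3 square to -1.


v^2 = sum of c_i^2 * e_i^2
Positive signature terms (e_i^2 = +1): 2^2 + (-2)^2 + (-3)^2 + (-5)^2 = 42
Negative signature terms (e_j^2 = -1): 3^2 + (-4)^2 + (-5)^2 = 50
v^2 = 42 - 50 = -8


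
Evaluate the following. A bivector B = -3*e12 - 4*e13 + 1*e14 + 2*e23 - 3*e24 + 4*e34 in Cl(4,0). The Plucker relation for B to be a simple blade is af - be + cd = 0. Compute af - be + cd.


Plucker relation: af - be + cd
a*f = (-3)*4 = -12
b*e = (-4)*(-3) = 12
c*d = 1*2 = 2
af - be + cd = -12 - 12 + 2
= -22


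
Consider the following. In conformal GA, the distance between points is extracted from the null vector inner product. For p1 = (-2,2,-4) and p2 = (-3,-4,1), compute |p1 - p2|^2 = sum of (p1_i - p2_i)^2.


p1 - p2 = (1, 6, -5)
|p1 - p2|^2 = 1^2 + 6^2 + (-5)^2
= 1 + 36 + 25
= 62


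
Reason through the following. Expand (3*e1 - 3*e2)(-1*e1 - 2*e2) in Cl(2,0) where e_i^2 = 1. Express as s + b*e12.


Expand: (3*e1 - 3*e2)(-1*e1 - 2*e2)
= 3*(-1)*e1e1 + 3*(-2)*e1e2 + (-3)*(-1)*e2e1 + (-3)*(-2)*e2e2
Using e1^2 = e2^2 = 1, e2e1 = -e1e2:
Scalar part s = 3*(-1) + (-3)*(-2) = -3 + 6 = 3
Bivector part b = 3*(-2) - (-3)*(-1) = -6 - 3 = -9
uv = 3 - 9*e12


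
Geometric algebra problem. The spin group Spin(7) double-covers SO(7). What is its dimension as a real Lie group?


Spin(n) double-covers SO(n); both have Lie algebra so(n) of dimension n(n-1)/2.
n = 7
n(n-1) = 7 * 6 = 42
dim Spin(7) = 42/2 = 21


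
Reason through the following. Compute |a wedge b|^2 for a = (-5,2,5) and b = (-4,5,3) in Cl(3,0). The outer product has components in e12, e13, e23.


a wedge b = (a1*b2 - a2*b1)*e12 + (a1*b3 - a3*b1)*e13 + (a2*b3 - a3*b2)*e23
e12 coeff: (-5)*5 - 2*(-4) = -25 - (-8) = -17
e13 coeff: (-5)*3 - 5*(-4) = -15 - (-20) = 5
e23 coeff: 2*3 - 5*5 = 6 - 25 = -19
|a wedge b|^2 = (-17)^2 + 5^2 + (-19)^2
= 289 + 25 + 361
= 675


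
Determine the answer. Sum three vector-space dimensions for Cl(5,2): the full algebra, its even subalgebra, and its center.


n = 5 + 2 = 7
Total dim = 2^7 = 128
Even subalgebra dim = 2^6 = 64
n is odd, so center dim = 2
Sum = 128 + 64 + 2 = 194


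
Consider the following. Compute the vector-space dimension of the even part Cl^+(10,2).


Even subalgebra dimension = 2^(n-1)
n = 10 + 2 = 12
2^(12 - 1) = 2^11 = 2048
Verification: sum of C(12,k) for even k = 1 + 66 + 495 + 924 + 495 + 66 + 1 = 2048
Result = 2048


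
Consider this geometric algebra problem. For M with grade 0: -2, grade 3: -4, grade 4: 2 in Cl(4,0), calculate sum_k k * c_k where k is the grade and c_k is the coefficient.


Grade-weighted sum = sum of grade_k * coefficient_k
0*(-2) = 0
3*(-4) = -12
4*2 = 8
Total = 0 + (-12) + 8 = -4


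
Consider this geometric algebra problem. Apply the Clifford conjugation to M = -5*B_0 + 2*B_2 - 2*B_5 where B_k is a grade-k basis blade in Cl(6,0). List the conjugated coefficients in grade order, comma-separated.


Clifford conjugate sign for grade k: (-1)^(k(k+1)/2)
Grade 0: (-1)^(0*1/2) = (-1)^0 = 1, coeff -5 -> -5
Grade 2: (-1)^(2*3/2) = (-1)^3 = -1, coeff 2 -> -2
Grade 5: (-1)^(5*6/2) = (-1)^15 = -1, coeff -2 -> 2
Conjugated coefficients: -5, -2, 2


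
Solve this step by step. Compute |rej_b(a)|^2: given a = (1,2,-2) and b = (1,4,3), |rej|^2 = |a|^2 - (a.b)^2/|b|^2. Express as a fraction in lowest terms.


|a|^2 = 1^2 + 2^2 + (-2)^2 = 9
|b|^2 = 1^2 + 4^2 + 3^2 = 26
a . b = 1*1 + 2*4 + (-2)*3 = 3
(a.b)^2 = 3^2 = 9
|rej|^2 = 9 - 9/26
= (234 - 9)/26
= 225/26
In lowest terms: 225/26


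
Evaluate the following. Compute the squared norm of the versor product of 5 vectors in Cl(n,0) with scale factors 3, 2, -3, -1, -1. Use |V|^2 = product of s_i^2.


Each vector v_i has |v_i|^2 = s_i^2
Squared scales: 3^2 = 9, 2^2 = 4, (-3)^2 = 9, (-1)^2 = 1, (-1)^2 = 1
|V|^2 = 9 * 4 * 9 * 1 * 1
= 324


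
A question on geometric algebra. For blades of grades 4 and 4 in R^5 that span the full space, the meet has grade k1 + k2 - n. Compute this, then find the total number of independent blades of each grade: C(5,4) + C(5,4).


Meet grade = grade(A) + grade(B) - n
= 4 + 4 - 5 = 3
C(5,4) = 5
C(5,4) = 5
dim_A + dim_B = 5 + 5 = 10


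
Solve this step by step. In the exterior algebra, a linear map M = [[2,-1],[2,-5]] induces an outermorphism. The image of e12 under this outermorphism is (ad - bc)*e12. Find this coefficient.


The outermorphism of a linear map f sends e1^e2 to f(e1)^f(e2).
f(e1) = 2*e1 + 2*e2
f(e2) = -1*e1 - 5*e2
f(e1) ^ f(e2) = (2*e1 + 2*e2) ^ (-1*e1 - 5*e2)
= 2*(-5)*e12 + 2*(-1)*e21
= (-10 - (-2))*e12
= -8*e12
Coefficient = -8


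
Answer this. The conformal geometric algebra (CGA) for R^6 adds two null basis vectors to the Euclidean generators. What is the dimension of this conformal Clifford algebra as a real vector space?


The conformal model of R^6 uses Cl(7,1): the 6 Euclidean generators plus two extra orthogonal generators e+ (e+^2 = +1) and e- (e-^2 = -1), from which the null vectors e0, einf are built.
Number of generators m = 6 + 2 = 8.
dim Cl(p,q) = 2^m = 2^8 = 256


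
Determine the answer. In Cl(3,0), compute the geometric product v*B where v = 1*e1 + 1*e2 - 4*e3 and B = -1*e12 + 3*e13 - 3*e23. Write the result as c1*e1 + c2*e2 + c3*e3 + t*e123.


vB has grade-1 (vector) and grade-3 (trivector) parts: vB = (v _| B) + (v ^ B).
Vector part <vB>_1:
  e1: -v2*b12 - v3*b13 = -(1)*(-1) - (-4)*(3) = 13
  e2: v1*b12 - v3*b23 = (1)*(-1) - (-4)*(-3) = -13
  e3: v1*b13 + v2*b23 = (1)*(3) + (1)*(-3) = 0
Trivector part <vB>_3:
  e123: v1*b23 - v2*b13 + v3*b12 = (1)*(-3) - (1)*(3) + (-4)*(-1) = -2
vB = 13*e1 - 13*e2 + 0*e3 - 2*e123


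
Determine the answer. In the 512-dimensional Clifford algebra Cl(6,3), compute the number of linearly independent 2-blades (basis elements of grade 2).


Number of grade-k basis blades in Cl(p,q) with n = p + q is C(n, k).
n = 6 + 3 = 9
C(9, 2) = 9! / (2! * 7!)
= 362880 / (2 * 5040)
= 36


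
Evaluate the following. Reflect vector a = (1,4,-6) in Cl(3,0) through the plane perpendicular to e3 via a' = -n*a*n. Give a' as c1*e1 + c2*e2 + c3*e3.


Reflection formula: a' = -n*a*n, with n = e3 (unit vector, n^2 = 1).
For reflection through hyperplane perp to e3:
The component along e3 flips sign, others stay.
a = (1, 4, -6)
a' = (1, 4, 6)
a' = 1*e1 + 4*e2 + 6*e3


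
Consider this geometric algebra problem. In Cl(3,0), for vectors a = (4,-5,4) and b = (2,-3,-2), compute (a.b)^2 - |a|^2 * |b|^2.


a . b = 4*2 + (-5)*(-3) + 4*(-2)
= 8 + 15 + (-8) = 15
|a|^2 = 4^2 + (-5)^2 + 4^2 = 57
|b|^2 = 2^2 + (-3)^2 + (-2)^2 = 17
(a.b)^2 = 15^2 = 225
|a|^2 * |b|^2 = 57 * 17 = 969
Result = 225 - 969 = -744


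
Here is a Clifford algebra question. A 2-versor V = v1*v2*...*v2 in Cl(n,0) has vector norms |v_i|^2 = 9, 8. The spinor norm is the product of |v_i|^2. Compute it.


Spinor norm N(V) = |v1|^2 * |v2|^2 * ... * |v2|^2
= 9 * 8
Running product: 9, 72
N(V) = 72


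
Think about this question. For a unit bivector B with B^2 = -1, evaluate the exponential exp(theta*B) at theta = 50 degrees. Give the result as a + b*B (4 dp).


For a unit bivector B with B^2 = -1, the exponential series gives
e^(theta*B) = cos(theta) + sin(theta)*B (the GA analogue of Euler's formula).
theta = 50 degrees = 0.872665 rad
cos(50 deg) = 0.6428
sin(50 deg) = 0.7660
exp(theta*B) = 0.6428 + 0.7660*B


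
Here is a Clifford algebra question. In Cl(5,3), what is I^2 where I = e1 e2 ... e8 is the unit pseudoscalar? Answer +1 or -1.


The pseudoscalar I = e1...e_n (product of all n generators) of Cl(p,q) satisfies I^2 = (-1)^(q + n(n-1)/2).
p = 5, q = 3, n = p + q = 8
n(n-1)/2 = 8 * 7 / 2 = 28
Exponent = q + n(n-1)/2 = 3 + 28 = 31
I^2 = (-1)^31 = -1


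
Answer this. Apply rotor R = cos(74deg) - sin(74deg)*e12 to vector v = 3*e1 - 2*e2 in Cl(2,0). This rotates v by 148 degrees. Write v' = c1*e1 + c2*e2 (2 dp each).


Rotor R = cos(74deg) - sin(74deg)*e12
Rotation angle theta = 2 * 74 = 148 degrees
v' = R*v*~R rotates v by theta.
cos(148deg) = -0.8480, sin(148deg) = 0.5299
v'_1 = 3*cos(148deg) - (-2)*sin(148deg)
= 3*(-0.8480) - (-2)*0.5299
= -1.48
v'_2 = 3*sin(148deg) + (-2)*cos(148deg)
= 3*0.5299 + (-2)*(-0.8480)
= 3.29
v' = -1.48*e1 + 3.29*e2


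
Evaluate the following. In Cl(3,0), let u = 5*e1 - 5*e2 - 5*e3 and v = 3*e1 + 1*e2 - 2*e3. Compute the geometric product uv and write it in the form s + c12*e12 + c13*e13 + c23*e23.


In Cl(3,0): e_i^2 = 1, e_ie_j = -e_je_i for i != j.
Scalar part = u . v = 5*3 + (-5)*1 + (-5)*(-2)
= 15 + (-5) + 10 = 20
e12 coeff = 5*1 - (-5)*3 = 5 - (-15) = 20
e13 coeff = 5*(-2) - (-5)*3 = -10 - (-15) = 5
e23 coeff = (-5)*(-2) - (-5)*1 = 10 - (-5) = 15
uv = 20 + 20*e12 + 5*e13 + 15*e23


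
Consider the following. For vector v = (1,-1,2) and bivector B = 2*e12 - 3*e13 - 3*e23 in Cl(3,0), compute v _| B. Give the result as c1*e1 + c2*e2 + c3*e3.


Left contraction v _| B = <vB>_1 (grade-1 part of the geometric product vB).
Using e1_|e12 = e2, e2_|e12 = -e1, e1_|e13 = e3, e3_|e13 = -e1, e2_|e23 = e3, e3_|e23 = -e2:
e1 coeff: -v2*b12 - v3*b13 = -(-1)*(2) - (2)*(-3) = 8
e2 coeff: v1*b12 - v3*b23 = (1)*(2) - (2)*(-3) = 8
e3 coeff: v1*b13 + v2*b23 = (1)*(-3) + (-1)*(-3) = 0
v _| B = 8*e1 + 8*e2 + 0*e3


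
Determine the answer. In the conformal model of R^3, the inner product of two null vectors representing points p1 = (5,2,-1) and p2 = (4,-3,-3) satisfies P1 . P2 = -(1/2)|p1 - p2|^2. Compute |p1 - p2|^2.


p1 - p2 = (1, 5, 2)
|p1 - p2|^2 = 1^2 + 5^2 + 2^2
= 1 + 25 + 4
= 30


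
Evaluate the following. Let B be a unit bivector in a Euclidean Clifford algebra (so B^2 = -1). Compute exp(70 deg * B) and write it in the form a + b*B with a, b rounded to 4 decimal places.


For a unit bivector B with B^2 = -1, the exponential series gives
e^(theta*B) = cos(theta) + sin(theta)*B (the GA analogue of Euler's formula).
theta = 70 degrees = 1.22173 rad
cos(70 deg) = 0.3420
sin(70 deg) = 0.9397
exp(theta*B) = 0.3420 + 0.9397*B


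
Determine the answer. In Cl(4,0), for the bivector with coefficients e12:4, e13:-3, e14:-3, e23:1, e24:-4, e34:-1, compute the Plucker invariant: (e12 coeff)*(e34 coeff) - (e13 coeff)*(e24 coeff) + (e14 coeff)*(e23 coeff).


Plucker relation: af - be + cd
a*f = 4*(-1) = -4
b*e = (-3)*(-4) = 12
c*d = (-3)*1 = -3
af - be + cd = -4 - 12 + (-3)
= -19


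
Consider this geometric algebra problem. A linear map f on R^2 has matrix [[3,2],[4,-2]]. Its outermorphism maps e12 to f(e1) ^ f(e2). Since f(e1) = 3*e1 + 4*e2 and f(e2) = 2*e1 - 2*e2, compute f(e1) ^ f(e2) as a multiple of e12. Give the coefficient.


The outermorphism of a linear map f sends e1^e2 to f(e1)^f(e2).
f(e1) = 3*e1 + 4*e2
f(e2) = 2*e1 - 2*e2
f(e1) ^ f(e2) = (3*e1 + 4*e2) ^ (2*e1 - 2*e2)
= 3*(-2)*e12 + 4*2*e21
= (-6 - 8)*e12
= -14*e12
Coefficient = -14


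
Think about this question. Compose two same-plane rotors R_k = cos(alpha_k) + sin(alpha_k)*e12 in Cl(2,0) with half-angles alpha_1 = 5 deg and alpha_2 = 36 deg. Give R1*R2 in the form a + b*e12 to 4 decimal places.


Same-plane rotors commute and their half-angles add:
R1*R2 = cos(a1 + a2) + sin(a1 + a2)*e12.
a1 + a2 = 5 + 36 = 41 deg
cos(41 deg) = 0.7547
sin(41 deg) = 0.6561
R1*R2 = 0.7547 + 0.6561*e12


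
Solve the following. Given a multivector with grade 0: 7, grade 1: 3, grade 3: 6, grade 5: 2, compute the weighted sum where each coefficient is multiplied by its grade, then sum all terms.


Grade-weighted sum = sum of grade_k * coefficient_k
0*7 = 0
1*3 = 3
3*6 = 18
5*2 = 10
Total = 0 + 3 + 18 + 10 = 31


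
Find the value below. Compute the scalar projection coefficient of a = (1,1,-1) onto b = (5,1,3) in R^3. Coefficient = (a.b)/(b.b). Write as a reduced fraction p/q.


Projection coefficient = (a . b) / (b . b)
a . b = 1*5 + 1*1 + (-1)*3
= 5 + 1 + (-3) = 3
b . b = 5^2 + 1^2 + 3^2
= 25 + 1 + 9 = 35
Coefficient = 3/35
In lowest terms: 3/35


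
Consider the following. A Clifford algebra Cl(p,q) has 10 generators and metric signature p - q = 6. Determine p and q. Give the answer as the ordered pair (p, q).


We need p + q = 10 and p - q = 6.
Adding: 2p = 10 + 6 = 16, so p = 8.
Then q = 10 - 8 = 2.
(p, q) = (8, 2)


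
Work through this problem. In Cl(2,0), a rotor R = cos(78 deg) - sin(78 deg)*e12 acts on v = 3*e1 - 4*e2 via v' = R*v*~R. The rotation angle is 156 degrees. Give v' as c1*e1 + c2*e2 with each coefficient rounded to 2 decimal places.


Rotor R = cos(78deg) - sin(78deg)*e12
Rotation angle theta = 2 * 78 = 156 degrees
v' = R*v*~R rotates v by theta.
cos(156deg) = -0.9135, sin(156deg) = 0.4067
v'_1 = 3*cos(156deg) - (-4)*sin(156deg)
= 3*(-0.9135) - (-4)*0.4067
= -1.11
v'_2 = 3*sin(156deg) + (-4)*cos(156deg)
= 3*0.4067 + (-4)*(-0.9135)
= 4.87
v' = -1.11*e1 + 4.87*e2


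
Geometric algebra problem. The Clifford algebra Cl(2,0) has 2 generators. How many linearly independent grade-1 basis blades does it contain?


Number of grade-k basis blades in Cl(p,q) with n = p + q is C(n, k).
n = 2 + 0 = 2
C(2, 1) = 2! / (1! * 1!)
= 2 / (1 * 1)
= 2


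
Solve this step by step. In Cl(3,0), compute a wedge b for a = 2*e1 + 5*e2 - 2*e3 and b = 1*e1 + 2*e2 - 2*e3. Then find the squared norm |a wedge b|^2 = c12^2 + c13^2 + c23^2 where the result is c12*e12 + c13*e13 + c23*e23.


a wedge b = (a1*b2 - a2*b1)*e12 + (a1*b3 - a3*b1)*e13 + (a2*b3 - a3*b2)*e23
e12 coeff: 2*2 - 5*1 = 4 - 5 = -1
e13 coeff: 2*(-2) - (-2)*1 = -4 - (-2) = -2
e23 coeff: 5*(-2) - (-2)*2 = -10 - (-4) = -6
|a wedge b|^2 = (-1)^2 + (-2)^2 + (-6)^2
= 1 + 4 + 36
= 41


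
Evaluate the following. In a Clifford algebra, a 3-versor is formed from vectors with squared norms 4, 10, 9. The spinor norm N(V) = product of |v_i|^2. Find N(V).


Spinor norm N(V) = |v1|^2 * |v2|^2 * ... * |v3|^2
= 4 * 10 * 9
Running product: 4, 40, 360
N(V) = 360


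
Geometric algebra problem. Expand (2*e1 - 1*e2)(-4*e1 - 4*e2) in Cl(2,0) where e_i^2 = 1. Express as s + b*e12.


Expand: (2*e1 - 1*e2)(-4*e1 - 4*e2)
= 2*(-4)*e1e1 + 2*(-4)*e1e2 + (-1)*(-4)*e2e1 + (-1)*(-4)*e2e2
Using e1^2 = e2^2 = 1, e2e1 = -e1e2:
Scalar part s = 2*(-4) + (-1)*(-4) = -8 + 4 = -4
Bivector part b = 2*(-4) - (-1)*(-4) = -8 - 4 = -12
uv = -4 - 12*e12


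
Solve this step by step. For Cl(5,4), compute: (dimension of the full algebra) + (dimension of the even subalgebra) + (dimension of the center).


n = 5 + 4 = 9
Total dim = 2^9 = 512
Even subalgebra dim = 2^8 = 256
n is odd, so center dim = 2
Sum = 512 + 256 + 2 = 770


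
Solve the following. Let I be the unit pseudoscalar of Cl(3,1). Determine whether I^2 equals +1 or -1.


The pseudoscalar I = e1...e_n (product of all n generators) of Cl(p,q) satisfies I^2 = (-1)^(q + n(n-1)/2).
p = 3, q = 1, n = p + q = 4
n(n-1)/2 = 4 * 3 / 2 = 6
Exponent = q + n(n-1)/2 = 1 + 6 = 7
I^2 = (-1)^7 = -1


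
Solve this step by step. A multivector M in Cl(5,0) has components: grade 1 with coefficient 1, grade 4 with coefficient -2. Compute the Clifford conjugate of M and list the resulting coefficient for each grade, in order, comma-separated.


Clifford conjugate sign for grade k: (-1)^(k(k+1)/2)
Grade 1: (-1)^(1*2/2) = (-1)^1 = -1, coeff 1 -> -1
Grade 4: (-1)^(4*5/2) = (-1)^10 = 1, coeff -2 -> -2
Conjugated coefficients: -1, -2


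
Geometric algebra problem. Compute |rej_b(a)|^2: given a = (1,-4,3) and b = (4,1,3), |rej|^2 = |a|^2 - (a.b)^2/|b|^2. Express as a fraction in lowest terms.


|a|^2 = 1^2 + (-4)^2 + 3^2 = 26
|b|^2 = 4^2 + 1^2 + 3^2 = 26
a . b = 1*4 + (-4)*1 + 3*3 = 9
(a.b)^2 = 9^2 = 81
|rej|^2 = 26 - 81/26
= (676 - 81)/26
= 595/26
In lowest terms: 595/26


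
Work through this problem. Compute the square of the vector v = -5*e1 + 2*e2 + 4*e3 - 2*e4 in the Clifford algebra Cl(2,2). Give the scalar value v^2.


v^2 = sum of c_i^2 * e_i^2
Positive signature terms (e_i^2 = +1): (-5)^2 + 2^2 = 29
Negative signature terms (e_j^2 = -1): 4^2 + (-2)^2 = 20
v^2 = 29 - 20 = 9


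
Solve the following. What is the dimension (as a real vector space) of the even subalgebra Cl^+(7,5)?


Even subalgebra dimension = 2^(n-1)
n = 7 + 5 = 12
2^(12 - 1) = 2^11 = 2048
Verification: sum of C(12,k) for even k = 1 + 66 + 495 + 924 + 495 + 66 + 1 = 2048
Result = 2048


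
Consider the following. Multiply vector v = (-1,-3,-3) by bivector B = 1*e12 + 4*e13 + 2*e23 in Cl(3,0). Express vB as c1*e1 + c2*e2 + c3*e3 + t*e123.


vB has grade-1 (vector) and grade-3 (trivector) parts: vB = (v _| B) + (v ^ B).
Vector part <vB>_1:
  e1: -v2*b12 - v3*b13 = -(-3)*(1) - (-3)*(4) = 15
  e2: v1*b12 - v3*b23 = (-1)*(1) - (-3)*(2) = 5
  e3: v1*b13 + v2*b23 = (-1)*(4) + (-3)*(2) = -10
Trivector part <vB>_3:
  e123: v1*b23 - v2*b13 + v3*b12 = (-1)*(2) - (-3)*(4) + (-3)*(1) = 7
vB = 15*e1 + 5*e2 - 10*e3 + 7*e123


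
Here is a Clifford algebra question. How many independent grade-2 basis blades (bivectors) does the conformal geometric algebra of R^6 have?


The conformal model of R^6 uses Cl(7,1) with m = 6 + 2 = 8 generators.
Number of grade-2 blades = C(m, 2) = C(8, 2)
= 8*7/2 = 28


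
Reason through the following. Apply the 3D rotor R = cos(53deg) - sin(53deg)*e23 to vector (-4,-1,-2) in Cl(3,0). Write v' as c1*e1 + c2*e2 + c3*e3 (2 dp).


Rotor R = cos(53deg) - sin(53deg)*e23
Rotation angle theta = 2 * 53 = 106 degrees in the e23 plane (e2 -> e3).
The component perpendicular to the plane (e1) is invariant: v'_1 = v1 = -4.00
cos(106deg) = -0.2756, sin(106deg) = 0.9613
v'_2 = v2*cos(theta) - v3*sin(theta) = -1*(-0.2756) - (-2)*0.9613 = 2.20
v'_3 = v2*sin(theta) + v3*cos(theta) = -1*0.9613 + (-2)*(-0.2756) = -0.41
v' = -4.00*e1 + 2.20*e2 - 0.41*e3


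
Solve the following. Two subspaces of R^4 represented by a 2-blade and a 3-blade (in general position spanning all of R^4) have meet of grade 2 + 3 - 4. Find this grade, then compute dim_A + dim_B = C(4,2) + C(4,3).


Meet grade = grade(A) + grade(B) - n
= 2 + 3 - 4 = 1
C(4,2) = 6
C(4,3) = 4
dim_A + dim_B = 6 + 4 = 10


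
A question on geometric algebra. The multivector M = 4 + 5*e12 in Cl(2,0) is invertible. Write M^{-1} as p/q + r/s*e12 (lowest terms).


M = 4 + 5*e12, where e12^2 = -1.
Since M commutes with its reverse ~M = a - b*e12, M * ~M = a^2 - b^2*e12^2 = a^2 + b^2.
So M^{-1} = ~M / (a^2 + b^2) = (a - b*e12)/(a^2 + b^2).
a^2 + b^2 = 16 + 25 = 41
Scalar part = 4/41 = 4/41
Bivector coeff = -5/41 = -5/41
M^{-1} = 4/41 - 5/41*e12


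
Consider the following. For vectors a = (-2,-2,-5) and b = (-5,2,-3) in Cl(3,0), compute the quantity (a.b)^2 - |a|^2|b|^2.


a . b = (-2)*(-5) + (-2)*2 + (-5)*(-3)
= 10 + (-4) + 15 = 21
|a|^2 = (-2)^2 + (-2)^2 + (-5)^2 = 33
|b|^2 = (-5)^2 + 2^2 + (-3)^2 = 38
(a.b)^2 = 21^2 = 441
|a|^2 * |b|^2 = 33 * 38 = 1254
Result = 441 - 1254 = -813


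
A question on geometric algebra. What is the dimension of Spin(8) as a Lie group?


Spin(n) double-covers SO(n); both have Lie algebra so(n) of dimension n(n-1)/2.
n = 8
n(n-1) = 8 * 7 = 56
dim Spin(8) = 56/2 = 28


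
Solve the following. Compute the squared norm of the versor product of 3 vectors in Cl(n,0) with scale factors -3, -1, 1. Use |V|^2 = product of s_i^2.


Each vector v_i has |v_i|^2 = s_i^2
Squared scales: (-3)^2 = 9, (-1)^2 = 1, 1^2 = 1
|V|^2 = 9 * 1 * 1
= 9


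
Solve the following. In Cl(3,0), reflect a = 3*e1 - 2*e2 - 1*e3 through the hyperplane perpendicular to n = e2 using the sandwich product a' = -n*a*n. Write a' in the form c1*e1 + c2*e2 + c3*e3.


Reflection formula: a' = -n*a*n, with n = e2 (unit vector, n^2 = 1).
For reflection through hyperplane perp to e2:
The component along e2 flips sign, others stay.
a = (3, -2, -1)
a' = (3, 2, -1)
a' = 3*e1 + 2*e2 - 1*e3


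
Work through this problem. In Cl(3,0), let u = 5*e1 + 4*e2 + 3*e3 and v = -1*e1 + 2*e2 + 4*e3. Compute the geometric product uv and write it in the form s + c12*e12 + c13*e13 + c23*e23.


In Cl(3,0): e_i^2 = 1, e_ie_j = -e_je_i for i != j.
Scalar part = u . v = 5*(-1) + 4*2 + 3*4
= -5 + 8 + 12 = 15
e12 coeff = 5*2 - 4*(-1) = 10 - (-4) = 14
e13 coeff = 5*4 - 3*(-1) = 20 - (-3) = 23
e23 coeff = 4*4 - 3*2 = 16 - 6 = 10
uv = 15 + 14*e12 + 23*e13 + 10*e23


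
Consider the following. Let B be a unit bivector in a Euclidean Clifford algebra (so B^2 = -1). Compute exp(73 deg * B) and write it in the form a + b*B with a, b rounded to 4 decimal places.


For a unit bivector B with B^2 = -1, the exponential series gives
e^(theta*B) = cos(theta) + sin(theta)*B (the GA analogue of Euler's formula).
theta = 73 degrees = 1.27409 rad
cos(73 deg) = 0.2924
sin(73 deg) = 0.9563
exp(theta*B) = 0.2924 + 0.9563*B


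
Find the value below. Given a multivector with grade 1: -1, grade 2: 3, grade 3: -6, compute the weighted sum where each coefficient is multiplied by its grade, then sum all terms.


Grade-weighted sum = sum of grade_k * coefficient_k
1*(-1) = -1
2*3 = 6
3*(-6) = -18
Total = -1 + 6 + (-18) = -13


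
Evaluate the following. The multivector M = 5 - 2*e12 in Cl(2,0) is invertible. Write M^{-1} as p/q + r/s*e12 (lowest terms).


M = 5 - 2*e12, where e12^2 = -1.
Since M commutes with its reverse ~M = a - b*e12, M * ~M = a^2 - b^2*e12^2 = a^2 + b^2.
So M^{-1} = ~M / (a^2 + b^2) = (a - b*e12)/(a^2 + b^2).
a^2 + b^2 = 25 + 4 = 29
Scalar part = 5/29 = 5/29
Bivector coeff = 2/29 = 2/29
M^{-1} = 5/29 + 2/29*e12


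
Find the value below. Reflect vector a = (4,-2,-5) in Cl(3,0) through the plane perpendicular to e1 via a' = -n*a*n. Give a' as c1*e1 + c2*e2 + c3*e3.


Reflection formula: a' = -n*a*n, with n = e1 (unit vector, n^2 = 1).
For reflection through hyperplane perp to e1:
The component along e1 flips sign, others stay.
a = (4, -2, -5)
a' = (-4, -2, -5)
a' = -4*e1 - 2*e2 - 5*e3


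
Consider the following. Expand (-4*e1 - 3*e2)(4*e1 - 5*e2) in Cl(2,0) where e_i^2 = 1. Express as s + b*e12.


Expand: (-4*e1 - 3*e2)(4*e1 - 5*e2)
= (-4)*4*e1e1 + (-4)*(-5)*e1e2 + (-3)*4*e2e1 + (-3)*(-5)*e2e2
Using e1^2 = e2^2 = 1, e2e1 = -e1e2:
Scalar part s = (-4)*4 + (-3)*(-5) = -16 + 15 = -1
Bivector part b = (-4)*(-5) - (-3)*4 = 20 - (-12) = 32
uv = -1 + 32*e12


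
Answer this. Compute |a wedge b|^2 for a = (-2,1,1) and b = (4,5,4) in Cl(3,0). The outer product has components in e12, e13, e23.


a wedge b = (a1*b2 - a2*b1)*e12 + (a1*b3 - a3*b1)*e13 + (a2*b3 - a3*b2)*e23
e12 coeff: (-2)*5 - 1*4 = -10 - 4 = -14
e13 coeff: (-2)*4 - 1*4 = -8 - 4 = -12
e23 coeff: 1*4 - 1*5 = 4 - 5 = -1
|a wedge b|^2 = (-14)^2 + (-12)^2 + (-1)^2
= 196 + 144 + 1
= 341


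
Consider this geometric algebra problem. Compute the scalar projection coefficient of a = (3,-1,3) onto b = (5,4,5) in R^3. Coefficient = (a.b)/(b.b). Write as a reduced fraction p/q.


Projection coefficient = (a . b) / (b . b)
a . b = 3*5 + (-1)*4 + 3*5
= 15 + (-4) + 15 = 26
b . b = 5^2 + 4^2 + 5^2
= 25 + 16 + 25 = 66
Coefficient = 26/66
In lowest terms: 13/33


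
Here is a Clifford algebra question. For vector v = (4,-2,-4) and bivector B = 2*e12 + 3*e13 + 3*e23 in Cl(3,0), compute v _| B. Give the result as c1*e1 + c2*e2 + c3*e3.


Left contraction v _| B = <vB>_1 (grade-1 part of the geometric product vB).
Using e1_|e12 = e2, e2_|e12 = -e1, e1_|e13 = e3, e3_|e13 = -e1, e2_|e23 = e3, e3_|e23 = -e2:
e1 coeff: -v2*b12 - v3*b13 = -(-2)*(2) - (-4)*(3) = 16
e2 coeff: v1*b12 - v3*b23 = (4)*(2) - (-4)*(3) = 20
e3 coeff: v1*b13 + v2*b23 = (4)*(3) + (-2)*(3) = 6
v _| B = 16*e1 + 20*e2 + 6*e3
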